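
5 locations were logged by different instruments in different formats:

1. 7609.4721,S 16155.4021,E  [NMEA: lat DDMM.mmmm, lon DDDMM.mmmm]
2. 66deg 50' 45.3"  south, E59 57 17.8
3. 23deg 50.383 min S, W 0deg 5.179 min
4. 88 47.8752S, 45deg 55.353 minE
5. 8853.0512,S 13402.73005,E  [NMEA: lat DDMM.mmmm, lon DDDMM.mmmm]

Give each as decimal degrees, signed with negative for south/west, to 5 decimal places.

1. -76.15787, 161.92337
2. -66.84592, 59.95494
3. -23.83972, -0.08632
4. -88.79792, 45.92255
5. -88.88419, 134.04550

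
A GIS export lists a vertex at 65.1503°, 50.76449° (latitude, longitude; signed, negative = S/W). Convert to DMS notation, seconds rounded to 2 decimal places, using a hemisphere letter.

65°09′1.08″ N, 50°45′52.16″ E

Latitude: whole degrees 65; 9.01800′ → 9′ and 1.0800″
Lon: whole degrees 50; 45.86940′ → 45′ and 52.1640″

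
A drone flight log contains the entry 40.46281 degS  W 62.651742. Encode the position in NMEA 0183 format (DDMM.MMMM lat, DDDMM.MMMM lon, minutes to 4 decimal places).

4027.7686,S / 06239.1045,W

Latitude: minutes = (40.462810 − 40) × 60 = 27.768600
Lon: fractional part 0.651742 → 39.104520 minutes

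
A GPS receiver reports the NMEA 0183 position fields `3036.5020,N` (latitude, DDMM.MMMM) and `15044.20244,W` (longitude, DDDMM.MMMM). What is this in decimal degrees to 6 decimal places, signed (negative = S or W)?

φ: split at 2 digits → 30° and 36.502′; 30 + 36.502/60 = 30.6083667
N ⇒ keep positive
Longitude: degrees = first 3 digits = 150, minutes = 44.20244; 150 + 44.20244/60 = 150.7367073
hemisphere W, so the sign is −

30.608367, -150.736707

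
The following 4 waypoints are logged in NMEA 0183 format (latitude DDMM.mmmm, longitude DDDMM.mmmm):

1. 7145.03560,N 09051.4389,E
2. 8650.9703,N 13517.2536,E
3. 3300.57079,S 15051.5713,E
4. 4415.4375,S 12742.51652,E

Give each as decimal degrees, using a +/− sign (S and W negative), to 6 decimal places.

Point 1:
  Latitude: degrees = first 2 digits = 71, minutes = 45.0356; 71 + 45.0356/60 = 71.7505933
  N → positive
  Lon: degrees = first 3 digits = 90, minutes = 51.4389; 90 + 51.4389/60 = 90.8573150
  E → positive
Point 2:
  Latitude: split at 2 digits → 86° and 50.9703′; 86 + 50.9703/60 = 86.8495050
  N → positive
  Lon: degrees = first 3 digits = 135, minutes = 17.2536; 135 + 17.2536/60 = 135.2875600
  E → positive
Point 3:
  φ: split at 2 digits → 33° and 0.57079′; 33 + 0.57079/60 = 33.0095132
  S → negative
  Lon: degrees = first 3 digits = 150, minutes = 51.5713; 150 + 51.5713/60 = 150.8595217
  E → positive
Point 4:
  φ: degrees = first 2 digits = 44, minutes = 15.4375; 44 + 15.4375/60 = 44.2572917
  hemisphere S, so the sign is −
  λ: degrees = first 3 digits = 127, minutes = 42.51652; 127 + 42.51652/60 = 127.7086087
  E → positive

1. 71.750593, 90.857315
2. 86.849505, 135.287560
3. -33.009513, 150.859522
4. -44.257292, 127.708609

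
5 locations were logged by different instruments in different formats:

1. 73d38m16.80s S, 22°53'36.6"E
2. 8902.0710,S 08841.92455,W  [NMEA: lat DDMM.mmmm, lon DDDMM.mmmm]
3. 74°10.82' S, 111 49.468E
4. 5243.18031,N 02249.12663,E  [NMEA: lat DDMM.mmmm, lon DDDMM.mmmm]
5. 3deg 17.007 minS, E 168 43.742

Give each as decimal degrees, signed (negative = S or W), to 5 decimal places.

1. -73.63800, 22.89350
2. -89.03452, -88.69874
3. -74.18033, 111.82447
4. 52.71967, 22.81878
5. -3.28345, 168.72903

Point 1:
  Lat: 73 + 38/60 + 16.8/3600 = 73.638000
  hemisphere S, so the sign is −
  Lon: 22 + 53/60 + 36.6/3600 = 22.893500
  E ⇒ keep positive
Point 2:
  Latitude: degrees = first 2 digits = 89, minutes = 2.071; 89 + 2.071/60 = 89.034517
  S ⇒ negate
  Longitude: split at 3 digits → 088° and 41.92455′; 88 + 41.92455/60 = 88.698743
  W ⇒ negate
Point 3:
  φ: 74 + 10.82/60 = 74.180333
  S ⇒ negate
  Lon: 49.468′ = 0.824467°; total 111.824467
  E ⇒ keep positive
Point 4:
  Latitude: degrees = first 2 digits = 52, minutes = 43.18031; 52 + 43.18031/60 = 52.719672
  N ⇒ keep positive
  λ: split at 3 digits → 022° and 49.12663′; 22 + 49.12663/60 = 22.818777
  E → positive
Point 5:
  φ: 17.007′ = 0.283450°; total 3.283450
  S → negative
  Longitude: 168 + 43.742/60 = 168.729033
  E ⇒ keep positive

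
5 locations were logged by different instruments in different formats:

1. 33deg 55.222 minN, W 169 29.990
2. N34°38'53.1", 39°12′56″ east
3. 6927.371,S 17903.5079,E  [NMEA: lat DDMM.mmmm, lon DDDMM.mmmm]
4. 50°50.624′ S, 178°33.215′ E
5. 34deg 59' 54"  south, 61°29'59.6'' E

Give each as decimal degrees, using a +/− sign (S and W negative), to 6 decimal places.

1. 33.920367, -169.499833
2. 34.648083, 39.215556
3. -69.456183, 179.058465
4. -50.843733, 178.553583
5. -34.998333, 61.499889

Point 1:
  φ: 33 + 55.222/60 = 33.9203667
  N → positive
  Lon: 169 + 29.99/60 = 169.4998333
  hemisphere W, so the sign is −
Point 2:
  φ: 38′ + 53.1″ = 38.88500′; 34 + 38.88500/60 = 34.6480833
  N ⇒ keep positive
  λ: 12′ + 56″ = 12.93333′; 39 + 12.93333/60 = 39.2155556
  E → positive
Point 3:
  Latitude: degrees = first 2 digits = 69, minutes = 27.371; 69 + 27.371/60 = 69.4561833
  S ⇒ negate
  λ: degrees = first 3 digits = 179, minutes = 3.5079; 179 + 3.5079/60 = 179.0584650
  E ⇒ keep positive
Point 4:
  φ: 50.624′ = 0.843733°; total 50.8437333
  S → negative
  Lon: 33.215′ = 0.553583°; total 178.5535833
  E ⇒ keep positive
Point 5:
  φ: 34 + 59/60 + 54/3600 = 34.9983333
  S → negative
  Longitude: 29′ + 59.6″ = 29.99333′; 61 + 29.99333/60 = 61.4998889
  E ⇒ keep positive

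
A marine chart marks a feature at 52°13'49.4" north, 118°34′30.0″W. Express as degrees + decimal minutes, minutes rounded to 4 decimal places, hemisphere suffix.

52° 13.8233′ N, 118° 34.5000′ W

Lat: 13 + 49.4/60 = 13.823333′
Lon: seconds/60 = 0.50000; minutes = 34 + 0.50000 = 34.500000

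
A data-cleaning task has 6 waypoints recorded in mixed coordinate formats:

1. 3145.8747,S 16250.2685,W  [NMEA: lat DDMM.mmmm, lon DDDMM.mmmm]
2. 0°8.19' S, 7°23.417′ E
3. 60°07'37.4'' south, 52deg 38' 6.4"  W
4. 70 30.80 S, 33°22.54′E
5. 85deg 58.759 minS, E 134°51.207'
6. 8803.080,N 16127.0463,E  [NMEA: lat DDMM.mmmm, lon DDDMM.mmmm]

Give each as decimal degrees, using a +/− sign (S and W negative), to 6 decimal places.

1. -31.764578, -162.837808
2. -0.136500, 7.390283
3. -60.127056, -52.635111
4. -70.513333, 33.375667
5. -85.979317, 134.853450
6. 88.051333, 161.450772

Point 1:
  Latitude: degrees = first 2 digits = 31, minutes = 45.8747; 31 + 45.8747/60 = 31.7645783
  hemisphere S, so the sign is −
  λ: split at 3 digits → 162° and 50.2685′; 162 + 50.2685/60 = 162.8378083
  W → negative
Point 2:
  φ: 0 + 8.19/60 = 0.1365000
  S → negative
  Longitude: 7 + 23.417/60 = 7.3902833
  E → positive
Point 3:
  φ: 60 + 7/60 + 37.4/3600 = 60.1270556
  S → negative
  Longitude: 52 + 38/60 + 6.4/3600 = 52.6351111
  W ⇒ negate
Point 4:
  Latitude: 30.8′ = 0.513333°; total 70.5133333
  S ⇒ negate
  λ: 33 + 22.54/60 = 33.3756667
  E ⇒ keep positive
Point 5:
  Latitude: 85 + 58.759/60 = 85.9793167
  S → negative
  Lon: 51.207′ = 0.853450°; total 134.8534500
  E ⇒ keep positive
Point 6:
  Latitude: degrees = first 2 digits = 88, minutes = 3.08; 88 + 3.08/60 = 88.0513333
  N ⇒ keep positive
  λ: degrees = first 3 digits = 161, minutes = 27.0463; 161 + 27.0463/60 = 161.4507717
  E ⇒ keep positive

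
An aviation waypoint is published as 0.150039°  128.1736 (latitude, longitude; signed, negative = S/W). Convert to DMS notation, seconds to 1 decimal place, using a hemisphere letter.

Latitude: 0.150039° → 9.00234′; 0.00234 × 60 = 0.140″
Longitude: whole degrees 128; 10.41600′ → 10′ and 24.960″

0°09′0.1″ N, 128°10′25.0″ E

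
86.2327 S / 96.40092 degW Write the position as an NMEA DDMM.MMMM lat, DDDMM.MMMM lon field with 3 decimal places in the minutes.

8613.962,S / 09624.055,W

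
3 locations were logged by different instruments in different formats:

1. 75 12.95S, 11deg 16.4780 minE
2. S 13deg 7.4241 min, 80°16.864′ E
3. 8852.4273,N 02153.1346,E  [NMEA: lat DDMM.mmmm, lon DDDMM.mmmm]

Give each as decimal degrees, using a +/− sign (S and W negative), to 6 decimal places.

Point 1:
  φ: 12.95′ = 0.215833°; total 75.2158333
  hemisphere S, so the sign is −
  λ: 16.478′ = 0.274633°; total 11.2746333
  E ⇒ keep positive
Point 2:
  φ: 13 + 7.4241/60 = 13.1237350
  S ⇒ negate
  Longitude: 80 + 16.864/60 = 80.2810667
  E ⇒ keep positive
Point 3:
  Latitude: degrees = first 2 digits = 88, minutes = 52.4273; 88 + 52.4273/60 = 88.8737883
  N → positive
  Lon: split at 3 digits → 021° and 53.1346′; 21 + 53.1346/60 = 21.8855767
  E ⇒ keep positive

1. -75.215833, 11.274633
2. -13.123735, 80.281067
3. 88.873788, 21.885577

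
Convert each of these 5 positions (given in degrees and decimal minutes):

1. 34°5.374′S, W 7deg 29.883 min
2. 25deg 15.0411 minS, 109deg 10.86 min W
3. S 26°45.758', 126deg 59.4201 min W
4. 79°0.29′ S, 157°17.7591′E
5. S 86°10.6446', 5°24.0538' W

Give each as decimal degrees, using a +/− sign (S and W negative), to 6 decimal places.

1. -34.089567, -7.498050
2. -25.250685, -109.181000
3. -26.762633, -126.990335
4. -79.004833, 157.295985
5. -86.177410, -5.400897

Point 1:
  Lat: 5.374′ = 0.089567°; total 34.0895667
  S → negative
  Longitude: 7 + 29.883/60 = 7.4980500
  W → negative
Point 2:
  Latitude: 15.0411′ = 0.250685°; total 25.2506850
  S → negative
  Lon: 109 + 10.86/60 = 109.1810000
  W ⇒ negate
Point 3:
  Latitude: 26 + 45.758/60 = 26.7626333
  S → negative
  Lon: 59.4201′ = 0.990335°; total 126.9903350
  W ⇒ negate
Point 4:
  φ: 0.29′ = 0.004833°; total 79.0048333
  S ⇒ negate
  Lon: 17.7591′ = 0.295985°; total 157.2959850
  E → positive
Point 5:
  φ: 10.6446′ = 0.177410°; total 86.1774100
  S ⇒ negate
  λ: 5 + 24.0538/60 = 5.4008967
  hemisphere W, so the sign is −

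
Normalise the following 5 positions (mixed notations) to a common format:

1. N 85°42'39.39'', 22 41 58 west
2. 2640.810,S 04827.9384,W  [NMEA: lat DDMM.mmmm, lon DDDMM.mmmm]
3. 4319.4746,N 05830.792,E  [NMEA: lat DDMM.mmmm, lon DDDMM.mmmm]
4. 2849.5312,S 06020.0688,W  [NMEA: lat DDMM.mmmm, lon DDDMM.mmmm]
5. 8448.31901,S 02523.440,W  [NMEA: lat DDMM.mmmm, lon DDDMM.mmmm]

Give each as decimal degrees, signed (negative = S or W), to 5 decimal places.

1. 85.71094, -22.69944
2. -26.68017, -48.46564
3. 43.32458, 58.51320
4. -28.82552, -60.33448
5. -84.80532, -25.39067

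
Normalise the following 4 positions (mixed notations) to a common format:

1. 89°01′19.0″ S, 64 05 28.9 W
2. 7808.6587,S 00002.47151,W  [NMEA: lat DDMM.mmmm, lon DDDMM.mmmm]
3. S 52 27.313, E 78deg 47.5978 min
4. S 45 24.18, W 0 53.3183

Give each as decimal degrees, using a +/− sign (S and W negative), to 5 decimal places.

Point 1:
  Lat: 89 + 1/60 + 19/3600 = 89.021944
  hemisphere S, so the sign is −
  λ: 64° + 5/60 + 28.9/3600 = 64 + 0.083333 + 0.008028 = 64.091361
  W ⇒ negate
Point 2:
  φ: degrees = first 2 digits = 78, minutes = 8.6587; 78 + 8.6587/60 = 78.144312
  hemisphere S, so the sign is −
  Longitude: degrees = first 3 digits = 0, minutes = 2.47151; 0 + 2.47151/60 = 0.041192
  W ⇒ negate
Point 3:
  Latitude: 52 + 27.313/60 = 52.455217
  hemisphere S, so the sign is −
  λ: 78 + 47.5978/60 = 78.793297
  E ⇒ keep positive
Point 4:
  φ: 45 + 24.18/60 = 45.403000
  S ⇒ negate
  Lon: 53.3183′ = 0.888638°; total 0.888638
  W → negative

1. -89.02194, -64.09136
2. -78.14431, -0.04119
3. -52.45522, 78.79330
4. -45.40300, -0.88864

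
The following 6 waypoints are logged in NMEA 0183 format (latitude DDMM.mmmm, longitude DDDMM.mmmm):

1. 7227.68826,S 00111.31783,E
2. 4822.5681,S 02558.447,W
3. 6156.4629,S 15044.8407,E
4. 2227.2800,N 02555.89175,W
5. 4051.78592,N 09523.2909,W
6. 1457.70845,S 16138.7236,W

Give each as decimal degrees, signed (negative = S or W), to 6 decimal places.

1. -72.461471, 1.188631
2. -48.376135, -25.974117
3. -61.941048, 150.747345
4. 22.454667, -25.931529
5. 40.863099, -95.388182
6. -14.961808, -161.645393

Point 1:
  Lat: degrees = first 2 digits = 72, minutes = 27.68826; 72 + 27.68826/60 = 72.4614710
  S ⇒ negate
  λ: split at 3 digits → 001° and 11.31783′; 1 + 11.31783/60 = 1.1886305
  E ⇒ keep positive
Point 2:
  Latitude: degrees = first 2 digits = 48, minutes = 22.5681; 48 + 22.5681/60 = 48.3761350
  S ⇒ negate
  Lon: split at 3 digits → 025° and 58.447′; 25 + 58.447/60 = 25.9741167
  W ⇒ negate
Point 3:
  Lat: degrees = first 2 digits = 61, minutes = 56.4629; 61 + 56.4629/60 = 61.9410483
  S → negative
  Longitude: degrees = first 3 digits = 150, minutes = 44.8407; 150 + 44.8407/60 = 150.7473450
  E ⇒ keep positive
Point 4:
  Lat: split at 2 digits → 22° and 27.28′; 22 + 27.28/60 = 22.4546667
  N → positive
  λ: split at 3 digits → 025° and 55.89175′; 25 + 55.89175/60 = 25.9315292
  W ⇒ negate
Point 5:
  Latitude: split at 2 digits → 40° and 51.78592′; 40 + 51.78592/60 = 40.8630987
  N → positive
  Lon: degrees = first 3 digits = 95, minutes = 23.2909; 95 + 23.2909/60 = 95.3881817
  W ⇒ negate
Point 6:
  Lat: degrees = first 2 digits = 14, minutes = 57.70845; 14 + 57.70845/60 = 14.9618075
  hemisphere S, so the sign is −
  λ: degrees = first 3 digits = 161, minutes = 38.7236; 161 + 38.7236/60 = 161.6453933
  W ⇒ negate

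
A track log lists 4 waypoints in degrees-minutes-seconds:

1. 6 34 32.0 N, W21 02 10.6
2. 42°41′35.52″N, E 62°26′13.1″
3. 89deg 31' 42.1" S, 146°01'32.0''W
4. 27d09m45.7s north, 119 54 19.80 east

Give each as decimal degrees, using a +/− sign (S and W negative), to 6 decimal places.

1. 6.575556, -21.036278
2. 42.693200, 62.436972
3. -89.528361, -146.025556
4. 27.162694, 119.905500

Point 1:
  Lat: 6° + 34/60 + 32/3600 = 6 + 0.566667 + 0.008889 = 6.5755556
  N ⇒ keep positive
  λ: 21 + 2/60 + 10.6/3600 = 21.0362778
  W ⇒ negate
Point 2:
  Latitude: 42° + 41/60 + 35.52/3600 = 42 + 0.683333 + 0.009867 = 42.6932000
  N ⇒ keep positive
  λ: 62° + 26/60 + 13.1/3600 = 62 + 0.433333 + 0.003639 = 62.4369722
  E ⇒ keep positive
Point 3:
  Latitude: 31′ + 42.1″ = 31.70167′; 89 + 31.70167/60 = 89.5283611
  S → negative
  λ: 146 + 1/60 + 32/3600 = 146.0255556
  hemisphere W, so the sign is −
Point 4:
  Lat: 27 + 9/60 + 45.7/3600 = 27.1626944
  N ⇒ keep positive
  Lon: 119° + 54/60 + 19.8/3600 = 119 + 0.900000 + 0.005500 = 119.9055000
  E ⇒ keep positive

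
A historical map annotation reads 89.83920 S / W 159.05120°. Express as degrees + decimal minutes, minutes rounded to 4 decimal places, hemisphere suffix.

Lat: minutes = (89.839200 − 89) × 60 = 50.352000
Lon: fractional part 0.051200 → 3.072000 minutes

89° 50.3520′ S, 159° 3.0720′ W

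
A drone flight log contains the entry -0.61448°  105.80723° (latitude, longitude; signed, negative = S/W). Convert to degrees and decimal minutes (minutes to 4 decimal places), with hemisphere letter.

0° 36.8688′ S, 105° 48.4338′ E

Latitude is negative → S; |value| = 0.614480
φ: minutes = (0.614480 − 0) × 60 = 36.868800
Longitude: 105° + 0.807230 × 60 = 105° 48.433800′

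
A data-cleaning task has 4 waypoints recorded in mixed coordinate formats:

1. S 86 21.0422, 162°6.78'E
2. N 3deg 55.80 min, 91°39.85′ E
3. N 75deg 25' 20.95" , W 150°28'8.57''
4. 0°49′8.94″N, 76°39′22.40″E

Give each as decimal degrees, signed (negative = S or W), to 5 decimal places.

Point 1:
  Lat: 86 + 21.0422/60 = 86.350703
  S ⇒ negate
  Lon: 162 + 6.78/60 = 162.113000
  E ⇒ keep positive
Point 2:
  φ: 3 + 55.8/60 = 3.930000
  N → positive
  Longitude: 91 + 39.85/60 = 91.664167
  E ⇒ keep positive
Point 3:
  φ: 75 + 25/60 + 20.95/3600 = 75.422486
  N → positive
  λ: 150° + 28/60 + 8.57/3600 = 150 + 0.466667 + 0.002381 = 150.469047
  W ⇒ negate
Point 4:
  Lat: 0° + 49/60 + 8.94/3600 = 0 + 0.816667 + 0.002483 = 0.819150
  N → positive
  λ: 76° + 39/60 + 22.4/3600 = 76 + 0.650000 + 0.006222 = 76.656222
  E ⇒ keep positive

1. -86.35070, 162.11300
2. 3.93000, 91.66417
3. 75.42249, -150.46905
4. 0.81915, 76.65622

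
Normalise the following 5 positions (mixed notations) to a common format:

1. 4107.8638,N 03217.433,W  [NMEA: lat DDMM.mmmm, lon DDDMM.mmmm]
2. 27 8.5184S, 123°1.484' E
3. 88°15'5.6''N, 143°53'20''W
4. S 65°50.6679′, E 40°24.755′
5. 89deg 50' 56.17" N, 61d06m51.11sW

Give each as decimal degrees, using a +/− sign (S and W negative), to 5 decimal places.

1. 41.13106, -32.29055
2. -27.14197, 123.02473
3. 88.25156, -143.88889
4. -65.84447, 40.41258
5. 89.84894, -61.11420

Point 1:
  Lat: split at 2 digits → 41° and 7.8638′; 41 + 7.8638/60 = 41.131063
  N → positive
  Lon: degrees = first 3 digits = 32, minutes = 17.433; 32 + 17.433/60 = 32.290550
  W ⇒ negate
Point 2:
  Latitude: 27 + 8.5184/60 = 27.141973
  S → negative
  Longitude: 1.484′ = 0.024733°; total 123.024733
  E → positive
Point 3:
  Lat: 15′ + 5.6″ = 15.09333′; 88 + 15.09333/60 = 88.251556
  N → positive
  Longitude: 53′ + 20″ = 53.33333′; 143 + 53.33333/60 = 143.888889
  W ⇒ negate
Point 4:
  Latitude: 50.6679′ = 0.844465°; total 65.844465
  S → negative
  Lon: 24.755′ = 0.412583°; total 40.412583
  E ⇒ keep positive
Point 5:
  Latitude: 89 + 50/60 + 56.17/3600 = 89.848936
  N → positive
  Lon: 6′ + 51.11″ = 6.85183′; 61 + 6.85183/60 = 61.114197
  hemisphere W, so the sign is −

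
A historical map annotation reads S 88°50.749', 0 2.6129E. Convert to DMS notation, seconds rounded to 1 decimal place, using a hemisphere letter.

88°50′44.9″ S, 0°02′36.8″ E

φ: fractional minutes 0.74900 × 60 = 44.940″
Lon: 2.61290′ → 2′ and 0.61290 × 60 = 36.774″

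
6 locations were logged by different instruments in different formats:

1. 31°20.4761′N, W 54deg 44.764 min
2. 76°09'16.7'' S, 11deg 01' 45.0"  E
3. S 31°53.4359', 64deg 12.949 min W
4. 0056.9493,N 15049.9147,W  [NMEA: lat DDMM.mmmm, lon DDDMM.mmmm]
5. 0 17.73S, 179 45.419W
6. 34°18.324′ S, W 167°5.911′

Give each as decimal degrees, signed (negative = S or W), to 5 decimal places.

1. 31.34127, -54.74607
2. -76.15464, 11.02917
3. -31.89060, -64.21582
4. 0.94916, -150.83191
5. -0.29550, -179.75698
6. -34.30540, -167.09852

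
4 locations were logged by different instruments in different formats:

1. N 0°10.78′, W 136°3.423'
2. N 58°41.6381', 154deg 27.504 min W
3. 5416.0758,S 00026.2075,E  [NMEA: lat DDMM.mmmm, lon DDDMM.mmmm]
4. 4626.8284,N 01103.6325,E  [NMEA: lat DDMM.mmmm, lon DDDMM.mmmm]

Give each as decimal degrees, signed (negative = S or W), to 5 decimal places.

1. 0.17967, -136.05705
2. 58.69397, -154.45840
3. -54.26793, 0.43679
4. 46.44714, 11.06054

Point 1:
  Lat: 10.78′ = 0.179667°; total 0.179667
  N → positive
  λ: 136 + 3.423/60 = 136.057050
  hemisphere W, so the sign is −
Point 2:
  φ: 41.6381′ = 0.693968°; total 58.693968
  N → positive
  Lon: 154 + 27.504/60 = 154.458400
  hemisphere W, so the sign is −
Point 3:
  Latitude: degrees = first 2 digits = 54, minutes = 16.0758; 54 + 16.0758/60 = 54.267930
  S ⇒ negate
  λ: split at 3 digits → 000° and 26.2075′; 0 + 26.2075/60 = 0.436792
  E → positive
Point 4:
  Latitude: split at 2 digits → 46° and 26.8284′; 46 + 26.8284/60 = 46.447140
  N → positive
  Lon: split at 3 digits → 011° and 3.6325′; 11 + 3.6325/60 = 11.060542
  E ⇒ keep positive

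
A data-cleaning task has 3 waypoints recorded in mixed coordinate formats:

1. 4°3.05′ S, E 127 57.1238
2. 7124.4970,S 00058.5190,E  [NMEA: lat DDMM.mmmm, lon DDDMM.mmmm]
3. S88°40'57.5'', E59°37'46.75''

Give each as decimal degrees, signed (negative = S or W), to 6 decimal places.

Point 1:
  Lat: 4 + 3.05/60 = 4.0508333
  S → negative
  λ: 57.1238′ = 0.952063°; total 127.9520633
  E ⇒ keep positive
Point 2:
  Latitude: degrees = first 2 digits = 71, minutes = 24.497; 71 + 24.497/60 = 71.4082833
  hemisphere S, so the sign is −
  Longitude: degrees = first 3 digits = 0, minutes = 58.519; 0 + 58.519/60 = 0.9753167
  E ⇒ keep positive
Point 3:
  Latitude: 40′ + 57.5″ = 40.95833′; 88 + 40.95833/60 = 88.6826389
  S ⇒ negate
  Longitude: 37′ + 46.75″ = 37.77917′; 59 + 37.77917/60 = 59.6296528
  E → positive

1. -4.050833, 127.952063
2. -71.408283, 0.975317
3. -88.682639, 59.629653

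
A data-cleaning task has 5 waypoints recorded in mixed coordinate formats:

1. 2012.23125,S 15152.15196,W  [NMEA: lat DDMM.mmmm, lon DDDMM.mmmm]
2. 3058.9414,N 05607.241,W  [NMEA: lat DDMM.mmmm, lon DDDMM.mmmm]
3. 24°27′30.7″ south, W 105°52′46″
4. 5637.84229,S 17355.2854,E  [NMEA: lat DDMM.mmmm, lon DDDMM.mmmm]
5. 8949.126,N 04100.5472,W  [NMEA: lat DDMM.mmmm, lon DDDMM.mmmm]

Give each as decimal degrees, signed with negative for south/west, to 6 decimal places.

1. -20.203854, -151.869199
2. 30.982357, -56.120683
3. -24.458528, -105.879444
4. -56.630705, 173.921423
5. 89.818767, -41.009120

Point 1:
  Lat: split at 2 digits → 20° and 12.23125′; 20 + 12.23125/60 = 20.2038542
  S → negative
  Longitude: degrees = first 3 digits = 151, minutes = 52.15196; 151 + 52.15196/60 = 151.8691993
  W ⇒ negate
Point 2:
  Lat: degrees = first 2 digits = 30, minutes = 58.9414; 30 + 58.9414/60 = 30.9823567
  N ⇒ keep positive
  Lon: degrees = first 3 digits = 56, minutes = 7.241; 56 + 7.241/60 = 56.1206833
  W → negative
Point 3:
  Latitude: 24 + 27/60 + 30.7/3600 = 24.4585278
  hemisphere S, so the sign is −
  Lon: 105 + 52/60 + 46/3600 = 105.8794444
  hemisphere W, so the sign is −
Point 4:
  φ: split at 2 digits → 56° and 37.84229′; 56 + 37.84229/60 = 56.6307048
  S ⇒ negate
  Lon: degrees = first 3 digits = 173, minutes = 55.2854; 173 + 55.2854/60 = 173.9214233
  E ⇒ keep positive
Point 5:
  Latitude: degrees = first 2 digits = 89, minutes = 49.126; 89 + 49.126/60 = 89.8187667
  N ⇒ keep positive
  Lon: degrees = first 3 digits = 41, minutes = 0.5472; 41 + 0.5472/60 = 41.0091200
  W ⇒ negate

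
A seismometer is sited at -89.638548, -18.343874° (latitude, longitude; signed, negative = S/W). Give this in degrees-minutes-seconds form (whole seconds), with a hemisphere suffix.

89°38′19″ S, 18°20′38″ W

Latitude is negative → S; |value| = 89.638548
Lat: 0.638548 × 60 = 38.31288′ → 38′, remainder × 60 = 18.77″
Longitude is negative → W; |value| = 18.343874
Longitude: whole degrees 18; 20.63244′ → 20′ and 37.95″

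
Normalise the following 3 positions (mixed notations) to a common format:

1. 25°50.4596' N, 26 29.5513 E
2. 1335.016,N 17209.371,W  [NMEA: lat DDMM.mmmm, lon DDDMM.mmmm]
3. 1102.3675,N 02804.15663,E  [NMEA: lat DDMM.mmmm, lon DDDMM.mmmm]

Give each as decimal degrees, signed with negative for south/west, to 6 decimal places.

Point 1:
  φ: 50.4596′ = 0.840993°; total 25.8409933
  N ⇒ keep positive
  λ: 26 + 29.5513/60 = 26.4925217
  E ⇒ keep positive
Point 2:
  Latitude: split at 2 digits → 13° and 35.016′; 13 + 35.016/60 = 13.5836000
  N ⇒ keep positive
  Longitude: split at 3 digits → 172° and 9.371′; 172 + 9.371/60 = 172.1561833
  W → negative
Point 3:
  Latitude: split at 2 digits → 11° and 2.3675′; 11 + 2.3675/60 = 11.0394583
  N → positive
  λ: split at 3 digits → 028° and 4.15663′; 28 + 4.15663/60 = 28.0692772
  E → positive

1. 25.840993, 26.492522
2. 13.583600, -172.156183
3. 11.039458, 28.069277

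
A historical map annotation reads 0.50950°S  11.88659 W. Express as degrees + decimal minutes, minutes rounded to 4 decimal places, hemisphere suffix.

Lat: minutes = (0.509500 − 0) × 60 = 30.570000
Longitude: minutes = (11.886590 − 11) × 60 = 53.195400

0° 30.5700′ S, 11° 53.1954′ W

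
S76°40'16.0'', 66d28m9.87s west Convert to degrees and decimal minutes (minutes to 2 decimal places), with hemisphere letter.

Latitude: 40 + 16/60 = 40.2667′
Longitude: seconds/60 = 0.16450; minutes = 28 + 0.16450 = 28.1645

76° 40.27′ S, 66° 28.16′ W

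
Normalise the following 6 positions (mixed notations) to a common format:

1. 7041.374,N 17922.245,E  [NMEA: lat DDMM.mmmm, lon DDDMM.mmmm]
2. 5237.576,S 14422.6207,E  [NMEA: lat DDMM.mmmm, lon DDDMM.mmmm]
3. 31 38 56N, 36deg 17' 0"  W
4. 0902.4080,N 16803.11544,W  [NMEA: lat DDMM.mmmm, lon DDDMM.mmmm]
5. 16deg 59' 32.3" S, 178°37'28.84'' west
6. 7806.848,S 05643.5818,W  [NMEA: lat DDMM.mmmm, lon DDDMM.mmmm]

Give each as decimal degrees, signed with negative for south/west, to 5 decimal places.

1. 70.68957, 179.37075
2. -52.62627, 144.37701
3. 31.64889, -36.28333
4. 9.04013, -168.05192
5. -16.99231, -178.62468
6. -78.11413, -56.72636

Point 1:
  Lat: degrees = first 2 digits = 70, minutes = 41.374; 70 + 41.374/60 = 70.689567
  N → positive
  Longitude: split at 3 digits → 179° and 22.245′; 179 + 22.245/60 = 179.370750
  E → positive
Point 2:
  φ: split at 2 digits → 52° and 37.576′; 52 + 37.576/60 = 52.626267
  hemisphere S, so the sign is −
  λ: degrees = first 3 digits = 144, minutes = 22.6207; 144 + 22.6207/60 = 144.377012
  E ⇒ keep positive
Point 3:
  Latitude: 38′ + 56″ = 38.93333′; 31 + 38.93333/60 = 31.648889
  N → positive
  Longitude: 36° + 17/60 + 0/3600 = 36 + 0.283333 + 0.000000 = 36.283333
  hemisphere W, so the sign is −
Point 4:
  φ: degrees = first 2 digits = 9, minutes = 2.408; 9 + 2.408/60 = 9.040133
  N → positive
  λ: degrees = first 3 digits = 168, minutes = 3.11544; 168 + 3.11544/60 = 168.051924
  W → negative
Point 5:
  Latitude: 16° + 59/60 + 32.3/3600 = 16 + 0.983333 + 0.008972 = 16.992306
  S → negative
  λ: 37′ + 28.84″ = 37.48067′; 178 + 37.48067/60 = 178.624678
  hemisphere W, so the sign is −
Point 6:
  Lat: split at 2 digits → 78° and 6.848′; 78 + 6.848/60 = 78.114133
  S → negative
  Lon: degrees = first 3 digits = 56, minutes = 43.5818; 56 + 43.5818/60 = 56.726363
  hemisphere W, so the sign is −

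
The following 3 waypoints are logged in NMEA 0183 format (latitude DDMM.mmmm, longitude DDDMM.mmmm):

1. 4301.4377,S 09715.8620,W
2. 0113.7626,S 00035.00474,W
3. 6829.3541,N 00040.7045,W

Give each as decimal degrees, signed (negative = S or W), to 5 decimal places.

1. -43.02396, -97.26437
2. -1.22938, -0.58341
3. 68.48924, -0.67841

Point 1:
  Lat: degrees = first 2 digits = 43, minutes = 1.4377; 43 + 1.4377/60 = 43.023962
  S → negative
  Lon: degrees = first 3 digits = 97, minutes = 15.862; 97 + 15.862/60 = 97.264367
  W ⇒ negate
Point 2:
  Lat: split at 2 digits → 01° and 13.7626′; 1 + 13.7626/60 = 1.229377
  hemisphere S, so the sign is −
  λ: degrees = first 3 digits = 0, minutes = 35.00474; 0 + 35.00474/60 = 0.583412
  W ⇒ negate
Point 3:
  φ: split at 2 digits → 68° and 29.3541′; 68 + 29.3541/60 = 68.489235
  N → positive
  Longitude: split at 3 digits → 000° and 40.7045′; 0 + 40.7045/60 = 0.678408
  hemisphere W, so the sign is −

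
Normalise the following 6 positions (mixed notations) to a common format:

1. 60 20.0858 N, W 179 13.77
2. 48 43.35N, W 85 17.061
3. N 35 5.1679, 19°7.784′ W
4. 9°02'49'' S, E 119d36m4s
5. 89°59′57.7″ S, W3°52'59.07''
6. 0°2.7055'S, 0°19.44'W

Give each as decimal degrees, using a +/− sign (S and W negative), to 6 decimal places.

1. 60.334763, -179.229500
2. 48.722500, -85.284350
3. 35.086132, -19.129733
4. -9.046944, 119.601111
5. -89.999361, -3.883075
6. -0.045092, -0.324000

Point 1:
  Lat: 60 + 20.0858/60 = 60.3347633
  N ⇒ keep positive
  Longitude: 179 + 13.77/60 = 179.2295000
  W ⇒ negate
Point 2:
  φ: 48 + 43.35/60 = 48.7225000
  N → positive
  λ: 85 + 17.061/60 = 85.2843500
  hemisphere W, so the sign is −
Point 3:
  Lat: 5.1679′ = 0.086132°; total 35.0861317
  N → positive
  λ: 7.784′ = 0.129733°; total 19.1297333
  W ⇒ negate
Point 4:
  Lat: 2′ + 49″ = 2.81667′; 9 + 2.81667/60 = 9.0469444
  S ⇒ negate
  Lon: 36′ + 4″ = 36.06667′; 119 + 36.06667/60 = 119.6011111
  E ⇒ keep positive
Point 5:
  φ: 89° + 59/60 + 57.7/3600 = 89 + 0.983333 + 0.016028 = 89.9993611
  S → negative
  λ: 3° + 52/60 + 59.07/3600 = 3 + 0.866667 + 0.016408 = 3.8830750
  W ⇒ negate
Point 6:
  Lat: 2.7055′ = 0.045092°; total 0.0450917
  S ⇒ negate
  Longitude: 19.44′ = 0.324000°; total 0.3240000
  hemisphere W, so the sign is −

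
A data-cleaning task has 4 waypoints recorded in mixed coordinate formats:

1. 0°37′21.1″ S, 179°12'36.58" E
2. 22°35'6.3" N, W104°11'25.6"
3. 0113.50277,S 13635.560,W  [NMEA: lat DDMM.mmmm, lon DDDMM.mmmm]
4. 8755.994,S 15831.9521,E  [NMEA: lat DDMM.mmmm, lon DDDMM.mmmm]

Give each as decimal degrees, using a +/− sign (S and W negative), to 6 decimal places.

Point 1:
  φ: 0 + 37/60 + 21.1/3600 = 0.6225278
  S ⇒ negate
  Lon: 179° + 12/60 + 36.58/3600 = 179 + 0.200000 + 0.010161 = 179.2101611
  E ⇒ keep positive
Point 2:
  φ: 22° + 35/60 + 6.3/3600 = 22 + 0.583333 + 0.001750 = 22.5850833
  N → positive
  Lon: 11′ + 25.6″ = 11.42667′; 104 + 11.42667/60 = 104.1904444
  W → negative
Point 3:
  φ: split at 2 digits → 01° and 13.50277′; 1 + 13.50277/60 = 1.2250462
  hemisphere S, so the sign is −
  Lon: split at 3 digits → 136° and 35.56′; 136 + 35.56/60 = 136.5926667
  hemisphere W, so the sign is −
Point 4:
  φ: degrees = first 2 digits = 87, minutes = 55.994; 87 + 55.994/60 = 87.9332333
  S → negative
  Lon: degrees = first 3 digits = 158, minutes = 31.9521; 158 + 31.9521/60 = 158.5325350
  E → positive

1. -0.622528, 179.210161
2. 22.585083, -104.190444
3. -1.225046, -136.592667
4. -87.933233, 158.532535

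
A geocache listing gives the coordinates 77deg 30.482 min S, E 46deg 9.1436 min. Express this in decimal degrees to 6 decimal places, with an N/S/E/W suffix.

Latitude: 77 + 30.482/60 = 77.5080333
Lon: 9.1436′ = 0.152393°; total 46.1523933

77.508033° S, 46.152393° E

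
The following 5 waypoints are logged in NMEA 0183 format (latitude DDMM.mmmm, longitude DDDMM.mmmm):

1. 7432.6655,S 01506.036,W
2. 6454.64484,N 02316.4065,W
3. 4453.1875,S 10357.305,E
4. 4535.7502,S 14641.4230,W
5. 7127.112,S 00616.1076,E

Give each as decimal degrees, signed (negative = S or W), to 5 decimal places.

Point 1:
  Lat: split at 2 digits → 74° and 32.6655′; 74 + 32.6655/60 = 74.544425
  S → negative
  Longitude: split at 3 digits → 015° and 6.036′; 15 + 6.036/60 = 15.100600
  W ⇒ negate
Point 2:
  Lat: degrees = first 2 digits = 64, minutes = 54.64484; 64 + 54.64484/60 = 64.910747
  N ⇒ keep positive
  Lon: degrees = first 3 digits = 23, minutes = 16.4065; 23 + 16.4065/60 = 23.273442
  W ⇒ negate
Point 3:
  Latitude: split at 2 digits → 44° and 53.1875′; 44 + 53.1875/60 = 44.886458
  hemisphere S, so the sign is −
  λ: degrees = first 3 digits = 103, minutes = 57.305; 103 + 57.305/60 = 103.955083
  E → positive
Point 4:
  Lat: degrees = first 2 digits = 45, minutes = 35.7502; 45 + 35.7502/60 = 45.595837
  hemisphere S, so the sign is −
  λ: degrees = first 3 digits = 146, minutes = 41.423; 146 + 41.423/60 = 146.690383
  W ⇒ negate
Point 5:
  Latitude: degrees = first 2 digits = 71, minutes = 27.112; 71 + 27.112/60 = 71.451867
  S → negative
  Longitude: degrees = first 3 digits = 6, minutes = 16.1076; 6 + 16.1076/60 = 6.268460
  E → positive

1. -74.54443, -15.10060
2. 64.91075, -23.27344
3. -44.88646, 103.95508
4. -45.59584, -146.69038
5. -71.45187, 6.26846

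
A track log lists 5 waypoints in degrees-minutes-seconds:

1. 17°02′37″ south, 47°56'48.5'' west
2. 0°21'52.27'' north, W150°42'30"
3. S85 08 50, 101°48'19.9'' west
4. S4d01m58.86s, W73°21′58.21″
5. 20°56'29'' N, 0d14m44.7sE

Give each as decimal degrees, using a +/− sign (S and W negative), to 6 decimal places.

Point 1:
  φ: 2′ + 37″ = 2.61667′; 17 + 2.61667/60 = 17.0436111
  hemisphere S, so the sign is −
  Longitude: 47° + 56/60 + 48.5/3600 = 47 + 0.933333 + 0.013472 = 47.9468056
  W → negative
Point 2:
  Latitude: 21′ + 52.27″ = 21.87117′; 0 + 21.87117/60 = 0.3645194
  N → positive
  Longitude: 42′ + 30″ = 42.50000′; 150 + 42.50000/60 = 150.7083333
  W → negative
Point 3:
  φ: 8′ + 50″ = 8.83333′; 85 + 8.83333/60 = 85.1472222
  S ⇒ negate
  λ: 101 + 48/60 + 19.9/3600 = 101.8055278
  W → negative
Point 4:
  Latitude: 4 + 1/60 + 58.86/3600 = 4.0330167
  S ⇒ negate
  Longitude: 73° + 21/60 + 58.21/3600 = 73 + 0.350000 + 0.016169 = 73.3661694
  hemisphere W, so the sign is −
Point 5:
  Lat: 56′ + 29″ = 56.48333′; 20 + 56.48333/60 = 20.9413889
  N → positive
  λ: 0 + 14/60 + 44.7/3600 = 0.2457500
  E ⇒ keep positive

1. -17.043611, -47.946806
2. 0.364519, -150.708333
3. -85.147222, -101.805528
4. -4.033017, -73.366169
5. 20.941389, 0.245750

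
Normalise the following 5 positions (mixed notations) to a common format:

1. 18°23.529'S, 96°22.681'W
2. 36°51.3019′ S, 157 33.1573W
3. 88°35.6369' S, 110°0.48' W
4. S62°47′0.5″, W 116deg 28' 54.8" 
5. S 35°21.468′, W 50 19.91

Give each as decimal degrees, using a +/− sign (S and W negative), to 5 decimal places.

Point 1:
  Lat: 23.529′ = 0.392150°; total 18.392150
  hemisphere S, so the sign is −
  Lon: 96 + 22.681/60 = 96.378017
  W → negative
Point 2:
  Lat: 36 + 51.3019/60 = 36.855032
  hemisphere S, so the sign is −
  Lon: 33.1573′ = 0.552622°; total 157.552622
  hemisphere W, so the sign is −
Point 3:
  φ: 88 + 35.6369/60 = 88.593948
  hemisphere S, so the sign is −
  Lon: 110 + 0.48/60 = 110.008000
  W → negative
Point 4:
  Latitude: 62 + 47/60 + 0.5/3600 = 62.783472
  S → negative
  λ: 116 + 28/60 + 54.8/3600 = 116.481889
  W ⇒ negate
Point 5:
  φ: 35 + 21.468/60 = 35.357800
  S ⇒ negate
  Longitude: 50 + 19.91/60 = 50.331833
  W ⇒ negate

1. -18.39215, -96.37802
2. -36.85503, -157.55262
3. -88.59395, -110.00800
4. -62.78347, -116.48189
5. -35.35780, -50.33183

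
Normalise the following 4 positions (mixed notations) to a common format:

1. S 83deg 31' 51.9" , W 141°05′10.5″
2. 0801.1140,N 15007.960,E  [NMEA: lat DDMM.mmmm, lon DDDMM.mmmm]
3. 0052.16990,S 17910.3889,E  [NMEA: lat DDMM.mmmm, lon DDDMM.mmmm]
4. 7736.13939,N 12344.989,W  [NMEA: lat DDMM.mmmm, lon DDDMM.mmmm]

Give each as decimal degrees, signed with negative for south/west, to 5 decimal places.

Point 1:
  Latitude: 83 + 31/60 + 51.9/3600 = 83.531083
  hemisphere S, so the sign is −
  Longitude: 5′ + 10.5″ = 5.17500′; 141 + 5.17500/60 = 141.086250
  W → negative
Point 2:
  Lat: degrees = first 2 digits = 8, minutes = 1.114; 8 + 1.114/60 = 8.018567
  N → positive
  λ: split at 3 digits → 150° and 7.96′; 150 + 7.96/60 = 150.132667
  E → positive
Point 3:
  Lat: degrees = first 2 digits = 0, minutes = 52.1699; 0 + 52.1699/60 = 0.869498
  S ⇒ negate
  Lon: degrees = first 3 digits = 179, minutes = 10.3889; 179 + 10.3889/60 = 179.173148
  E → positive
Point 4:
  Latitude: degrees = first 2 digits = 77, minutes = 36.13939; 77 + 36.13939/60 = 77.602323
  N ⇒ keep positive
  Lon: split at 3 digits → 123° and 44.989′; 123 + 44.989/60 = 123.749817
  hemisphere W, so the sign is −

1. -83.53108, -141.08625
2. 8.01857, 150.13267
3. -0.86950, 179.17315
4. 77.60232, -123.74982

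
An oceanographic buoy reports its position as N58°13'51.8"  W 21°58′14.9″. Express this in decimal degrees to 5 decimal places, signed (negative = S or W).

Lat: 13′ + 51.8″ = 13.86333′; 58 + 13.86333/60 = 58.231056
N ⇒ keep positive
Lon: 21 + 58/60 + 14.9/3600 = 21.970806
W → negative

58.23106, -21.97081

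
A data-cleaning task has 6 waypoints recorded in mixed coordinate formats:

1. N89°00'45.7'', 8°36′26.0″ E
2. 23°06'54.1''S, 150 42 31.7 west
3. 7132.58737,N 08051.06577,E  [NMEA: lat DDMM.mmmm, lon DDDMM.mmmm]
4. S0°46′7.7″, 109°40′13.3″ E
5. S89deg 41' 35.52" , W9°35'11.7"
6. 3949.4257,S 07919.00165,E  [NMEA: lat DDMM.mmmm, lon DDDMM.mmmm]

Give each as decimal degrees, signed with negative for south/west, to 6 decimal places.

1. 89.012694, 8.607222
2. -23.115028, -150.708806
3. 71.543123, 80.851096
4. -0.768806, 109.670361
5. -89.693200, -9.586583
6. -39.823762, 79.316694

Point 1:
  φ: 89° + 0/60 + 45.7/3600 = 89 + 0.000000 + 0.012694 = 89.0126944
  N → positive
  Longitude: 36′ + 26″ = 36.43333′; 8 + 36.43333/60 = 8.6072222
  E → positive
Point 2:
  Latitude: 23° + 6/60 + 54.1/3600 = 23 + 0.100000 + 0.015028 = 23.1150278
  hemisphere S, so the sign is −
  Longitude: 42′ + 31.7″ = 42.52833′; 150 + 42.52833/60 = 150.7088056
  W ⇒ negate
Point 3:
  Lat: split at 2 digits → 71° and 32.58737′; 71 + 32.58737/60 = 71.5431228
  N ⇒ keep positive
  Lon: degrees = first 3 digits = 80, minutes = 51.06577; 80 + 51.06577/60 = 80.8510962
  E → positive
Point 4:
  φ: 0 + 46/60 + 7.7/3600 = 0.7688056
  S → negative
  Longitude: 40′ + 13.3″ = 40.22167′; 109 + 40.22167/60 = 109.6703611
  E ⇒ keep positive
Point 5:
  Latitude: 89° + 41/60 + 35.52/3600 = 89 + 0.683333 + 0.009867 = 89.6932000
  hemisphere S, so the sign is −
  Longitude: 9 + 35/60 + 11.7/3600 = 9.5865833
  W ⇒ negate
Point 6:
  Lat: degrees = first 2 digits = 39, minutes = 49.4257; 39 + 49.4257/60 = 39.8237617
  S → negative
  Longitude: split at 3 digits → 079° and 19.00165′; 79 + 19.00165/60 = 79.3166942
  E → positive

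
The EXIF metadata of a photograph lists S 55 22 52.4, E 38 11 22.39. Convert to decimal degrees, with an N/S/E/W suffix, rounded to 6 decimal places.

55.381222° S, 38.189553° E

Latitude: 22′ + 52.4″ = 22.87333′; 55 + 22.87333/60 = 55.3812222
Lon: 38 + 11/60 + 22.39/3600 = 38.1895528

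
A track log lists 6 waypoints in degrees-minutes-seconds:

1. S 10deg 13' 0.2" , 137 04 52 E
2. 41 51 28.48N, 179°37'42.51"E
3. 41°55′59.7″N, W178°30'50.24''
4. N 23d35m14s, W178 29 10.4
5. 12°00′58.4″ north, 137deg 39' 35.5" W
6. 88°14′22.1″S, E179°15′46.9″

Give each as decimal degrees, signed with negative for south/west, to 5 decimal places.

Point 1:
  Lat: 13′ + 0.2″ = 13.00333′; 10 + 13.00333/60 = 10.216722
  hemisphere S, so the sign is −
  Longitude: 4′ + 52″ = 4.86667′; 137 + 4.86667/60 = 137.081111
  E → positive
Point 2:
  Latitude: 51′ + 28.48″ = 51.47467′; 41 + 51.47467/60 = 41.857911
  N → positive
  Lon: 179 + 37/60 + 42.51/3600 = 179.628475
  E → positive
Point 3:
  Latitude: 55′ + 59.7″ = 55.99500′; 41 + 55.99500/60 = 41.933250
  N ⇒ keep positive
  λ: 30′ + 50.24″ = 30.83733′; 178 + 30.83733/60 = 178.513956
  W ⇒ negate
Point 4:
  Latitude: 35′ + 14″ = 35.23333′; 23 + 35.23333/60 = 23.587222
  N ⇒ keep positive
  Lon: 178 + 29/60 + 10.4/3600 = 178.486222
  W ⇒ negate
Point 5:
  φ: 12° + 0/60 + 58.4/3600 = 12 + 0.000000 + 0.016222 = 12.016222
  N → positive
  Lon: 137° + 39/60 + 35.5/3600 = 137 + 0.650000 + 0.009861 = 137.659861
  W ⇒ negate
Point 6:
  φ: 88° + 14/60 + 22.1/3600 = 88 + 0.233333 + 0.006139 = 88.239472
  S ⇒ negate
  Lon: 179° + 15/60 + 46.9/3600 = 179 + 0.250000 + 0.013028 = 179.263028
  E → positive

1. -10.21672, 137.08111
2. 41.85791, 179.62848
3. 41.93325, -178.51396
4. 23.58722, -178.48622
5. 12.01622, -137.65986
6. -88.23947, 179.26303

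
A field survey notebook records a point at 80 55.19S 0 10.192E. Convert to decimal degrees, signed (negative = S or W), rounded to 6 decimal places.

-80.919833, 0.169867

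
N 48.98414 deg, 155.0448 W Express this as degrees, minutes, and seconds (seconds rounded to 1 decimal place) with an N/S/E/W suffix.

48°59′2.9″ N, 155°02′41.3″ W

Latitude: whole degrees 48; 59.04840′ → 59′ and 2.904″
Longitude: whole degrees 155; 2.68800′ → 2′ and 41.280″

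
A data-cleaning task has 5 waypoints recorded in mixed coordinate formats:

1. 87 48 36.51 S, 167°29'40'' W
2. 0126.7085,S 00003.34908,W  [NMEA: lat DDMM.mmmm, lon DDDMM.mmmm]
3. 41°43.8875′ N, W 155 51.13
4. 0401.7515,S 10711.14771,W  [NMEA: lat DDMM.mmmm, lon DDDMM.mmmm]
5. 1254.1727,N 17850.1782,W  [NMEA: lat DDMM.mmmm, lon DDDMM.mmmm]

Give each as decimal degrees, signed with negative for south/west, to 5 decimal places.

Point 1:
  Latitude: 87 + 48/60 + 36.51/3600 = 87.810142
  hemisphere S, so the sign is −
  λ: 167 + 29/60 + 40/3600 = 167.494444
  W → negative
Point 2:
  Latitude: split at 2 digits → 01° and 26.7085′; 1 + 26.7085/60 = 1.445142
  hemisphere S, so the sign is −
  λ: degrees = first 3 digits = 0, minutes = 3.34908; 0 + 3.34908/60 = 0.055818
  W → negative
Point 3:
  Latitude: 43.8875′ = 0.731458°; total 41.731458
  N ⇒ keep positive
  λ: 51.13′ = 0.852167°; total 155.852167
  W ⇒ negate
Point 4:
  φ: degrees = first 2 digits = 4, minutes = 1.7515; 4 + 1.7515/60 = 4.029192
  S → negative
  Longitude: degrees = first 3 digits = 107, minutes = 11.14771; 107 + 11.14771/60 = 107.185795
  hemisphere W, so the sign is −
Point 5:
  Latitude: split at 2 digits → 12° and 54.1727′; 12 + 54.1727/60 = 12.902878
  N → positive
  λ: degrees = first 3 digits = 178, minutes = 50.1782; 178 + 50.1782/60 = 178.836303
  W → negative

1. -87.81014, -167.49444
2. -1.44514, -0.05582
3. 41.73146, -155.85217
4. -4.02919, -107.18580
5. 12.90288, -178.83630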